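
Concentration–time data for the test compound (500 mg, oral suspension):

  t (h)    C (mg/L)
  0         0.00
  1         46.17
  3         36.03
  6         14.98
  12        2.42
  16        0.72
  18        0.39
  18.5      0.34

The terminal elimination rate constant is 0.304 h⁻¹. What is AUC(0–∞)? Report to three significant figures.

Trapezoidal AUC_0→18.5:
  [0→1]: (0.00+46.17)/2 × 1 = 23.085
  [1→3]: (46.17+36.03)/2 × 2 = 82.2
  [3→6]: (36.03+14.98)/2 × 3 = 76.515
  [6→12]: (14.98+2.42)/2 × 6 = 52.2
  [12→16]: (2.42+0.72)/2 × 4 = 6.28
  [16→18]: (0.72+0.39)/2 × 2 = 1.11
  [18→18.5]: (0.39+0.34)/2 × 0.5 = 0.1825
  Sum = 241.5725 mg/L·h
Extrapolated tail: C_last / k_e = 0.34 / 0.304 = 1.118
AUC_0→∞ = 241.5725 + 1.118 = 242.6905 mg/L·h

AUC = 243 mg/L·h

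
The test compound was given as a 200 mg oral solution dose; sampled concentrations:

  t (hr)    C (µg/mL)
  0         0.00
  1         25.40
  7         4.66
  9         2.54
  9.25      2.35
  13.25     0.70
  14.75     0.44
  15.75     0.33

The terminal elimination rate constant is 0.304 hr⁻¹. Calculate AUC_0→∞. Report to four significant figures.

Trapezoidal AUC_0→15.75:
  [0→1]: (0.00+25.40)/2 × 1 = 12.7
  [1→7]: (25.40+4.66)/2 × 6 = 90.18
  [7→9]: (4.66+2.54)/2 × 2 = 7.2
  [9→9.25]: (2.54+2.35)/2 × 0.25 = 0.61125
  [9.25→13.25]: (2.35+0.70)/2 × 4 = 6.1
  [13.25→14.75]: (0.70+0.44)/2 × 1.5 = 0.855
  [14.75→15.75]: (0.44+0.33)/2 × 1 = 0.385
  Sum = 118.03125 µg/mL·hr
Extrapolated tail: C_last / k_e = 0.33 / 0.304 = 1.086
AUC_0→∞ = 118.03125 + 1.086 = 119.11725 µg/mL·hr

AUC = 119.1 µg/mL·hr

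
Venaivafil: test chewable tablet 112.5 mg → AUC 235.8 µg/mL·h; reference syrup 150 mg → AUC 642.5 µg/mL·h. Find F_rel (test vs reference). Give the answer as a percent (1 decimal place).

F_rel = (AUC_test/D_test) / (AUC_ref/D_ref)
      = (235.8/112.5) / (642.5/150)
      = 2.096 / 4.28333 = 0.4893 = 48.93%

F_rel = 48.9%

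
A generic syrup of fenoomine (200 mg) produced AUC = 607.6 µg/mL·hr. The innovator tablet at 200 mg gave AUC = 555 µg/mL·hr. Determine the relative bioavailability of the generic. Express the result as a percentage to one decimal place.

F_rel = (AUC_test/D_test) / (AUC_ref/D_ref)
      = (607.6/200) / (555/200)
      = 3.038 / 2.775 = 1.0948 = 109.48%

F_rel = 109.5%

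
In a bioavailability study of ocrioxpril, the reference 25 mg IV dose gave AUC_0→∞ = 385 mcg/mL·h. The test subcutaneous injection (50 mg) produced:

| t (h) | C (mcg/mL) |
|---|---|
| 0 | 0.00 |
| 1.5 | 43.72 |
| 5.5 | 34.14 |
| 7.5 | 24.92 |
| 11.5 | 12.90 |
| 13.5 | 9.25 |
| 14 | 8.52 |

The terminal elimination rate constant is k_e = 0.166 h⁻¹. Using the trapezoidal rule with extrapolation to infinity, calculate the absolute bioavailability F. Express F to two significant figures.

F = 0.52

Trapezoidal AUC_0→14 (subcutaneous injection):
  [0→1.5]: (0.00+43.72)/2 × 1.5 = 32.79
  [1.5→5.5]: (43.72+34.14)/2 × 4 = 155.72
  [5.5→7.5]: (34.14+24.92)/2 × 2 = 59.06
  [7.5→11.5]: (24.92+12.90)/2 × 4 = 75.64
  [11.5→13.5]: (12.90+9.25)/2 × 2 = 22.15
  [13.5→14]: (9.25+8.52)/2 × 0.5 = 4.4425
  Sum = 349.8025 mcg/mL·h
Tail: C_last/k_e = 8.52/0.166 = 51.325
AUC_0→∞ (subcutaneous injection) = 349.8025 + 51.325 = 401.1275 mcg/mL·h
F = (AUC_ev/D_ev)/(AUC_iv/D_iv) = (401.1275/50)/(385/25) = 8.02255/15.4 = 0.5209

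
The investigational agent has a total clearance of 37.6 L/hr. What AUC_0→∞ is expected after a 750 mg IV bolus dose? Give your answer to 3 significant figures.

AUC = 19.9 mg/L·hr

AUC_0→∞ = Dose_iv / CL
        = 750 / 37.6 = 19.9468 mg/L·hr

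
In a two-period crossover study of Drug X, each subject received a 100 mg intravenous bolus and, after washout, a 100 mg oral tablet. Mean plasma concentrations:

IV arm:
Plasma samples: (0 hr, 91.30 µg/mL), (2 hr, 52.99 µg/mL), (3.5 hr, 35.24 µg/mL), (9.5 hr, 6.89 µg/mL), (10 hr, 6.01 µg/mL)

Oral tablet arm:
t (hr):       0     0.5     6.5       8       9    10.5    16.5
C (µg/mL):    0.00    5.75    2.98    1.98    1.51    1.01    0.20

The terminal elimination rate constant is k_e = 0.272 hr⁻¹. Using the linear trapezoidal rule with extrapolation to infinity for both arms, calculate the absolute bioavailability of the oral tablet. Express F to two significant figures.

F = 0.11

Trapezoidal AUC_0→10 (IV):
  [0→2]: (91.30+52.99)/2 × 2 = 144.29
  [2→3.5]: (52.99+35.24)/2 × 1.5 = 66.1725
  [3.5→9.5]: (35.24+6.89)/2 × 6 = 126.39
  [9.5→10]: (6.89+6.01)/2 × 0.5 = 3.225
  Sum = 340.0775 µg/mL·hr
IV tail: 6.01/0.272 = 22.096; AUC_iv,0→∞ = 340.0775 + 22.096 = 362.1735 µg/mL·hr
Trapezoidal AUC_0→16.5 (oral tablet):
  [0→0.5]: (0.00+5.75)/2 × 0.5 = 1.4375
  [0.5→6.5]: (5.75+2.98)/2 × 6 = 26.19
  [6.5→8]: (2.98+1.98)/2 × 1.5 = 3.72
  [8→9]: (1.98+1.51)/2 × 1 = 1.745
  [9→10.5]: (1.51+1.01)/2 × 1.5 = 1.89
  [10.5→16.5]: (1.01+0.20)/2 × 6 = 3.63
  Sum = 38.6125 µg/mL·hr
oral tablet tail: 0.20/0.272 = 0.735; AUC_ev,0→∞ = 38.6125 + 0.735 = 39.3475 µg/mL·hr
F = (AUC_ev/D_ev)/(AUC_iv/D_iv) = (39.3475/100)/(362.1735/100) = 0.393475/3.621735 = 0.1086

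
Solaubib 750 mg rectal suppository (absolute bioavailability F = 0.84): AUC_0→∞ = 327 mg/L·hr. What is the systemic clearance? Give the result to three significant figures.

CL = 1.93 L/hr

CL = F × Dose / AUC_0→∞
   = 0.84 × 750 / 327 = 1.92661 L/hr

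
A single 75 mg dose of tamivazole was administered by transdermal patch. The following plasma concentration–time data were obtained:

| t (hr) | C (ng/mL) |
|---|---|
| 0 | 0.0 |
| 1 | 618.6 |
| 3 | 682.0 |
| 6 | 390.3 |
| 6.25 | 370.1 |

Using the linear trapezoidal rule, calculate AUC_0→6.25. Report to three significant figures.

AUC = 3310 ng/mL·hr

Trapezoidal AUC_0→6.25:
  [0→1]: (0.0+618.6)/2 × 1 = 309.3
  [1→3]: (618.6+682.0)/2 × 2 = 1300.6
  [3→6]: (682.0+390.3)/2 × 3 = 1608.45
  [6→6.25]: (390.3+370.1)/2 × 0.25 = 95.05
  Sum = 3313.4 ng/mL·hr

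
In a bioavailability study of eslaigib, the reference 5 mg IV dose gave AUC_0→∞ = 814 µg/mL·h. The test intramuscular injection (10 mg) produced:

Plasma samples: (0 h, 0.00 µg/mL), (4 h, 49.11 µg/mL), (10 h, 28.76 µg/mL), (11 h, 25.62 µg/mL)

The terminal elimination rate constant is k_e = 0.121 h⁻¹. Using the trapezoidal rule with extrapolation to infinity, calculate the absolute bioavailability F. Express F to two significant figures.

F = 0.35

Trapezoidal AUC_0→11 (intramuscular injection):
  [0→4]: (0.00+49.11)/2 × 4 = 98.22
  [4→10]: (49.11+28.76)/2 × 6 = 233.61
  [10→11]: (28.76+25.62)/2 × 1 = 27.19
  Sum = 359.02 µg/mL·h
Tail: C_last/k_e = 25.62/0.121 = 211.736
AUC_0→∞ (intramuscular injection) = 359.02 + 211.736 = 570.756 µg/mL·h
F = (AUC_ev/D_ev)/(AUC_iv/D_iv) = (570.756/10)/(814/5) = 57.0756/162.8 = 0.3506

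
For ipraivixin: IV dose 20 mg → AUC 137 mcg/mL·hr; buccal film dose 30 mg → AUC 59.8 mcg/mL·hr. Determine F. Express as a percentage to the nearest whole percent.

F = (AUC_ev / D_ev) / (AUC_iv / D_iv)
  = (59.8/30) / (137/20)
  = 1.99333 / 6.85 = 0.2910
  = 29.10%

F = 29%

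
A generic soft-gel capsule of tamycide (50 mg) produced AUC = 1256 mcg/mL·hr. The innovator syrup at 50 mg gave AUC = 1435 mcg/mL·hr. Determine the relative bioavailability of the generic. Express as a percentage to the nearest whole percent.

F_rel = 88%

F_rel = (AUC_test/D_test) / (AUC_ref/D_ref)
      = (1256/50) / (1435/50)
      = 25.12 / 28.7 = 0.8753 = 87.53%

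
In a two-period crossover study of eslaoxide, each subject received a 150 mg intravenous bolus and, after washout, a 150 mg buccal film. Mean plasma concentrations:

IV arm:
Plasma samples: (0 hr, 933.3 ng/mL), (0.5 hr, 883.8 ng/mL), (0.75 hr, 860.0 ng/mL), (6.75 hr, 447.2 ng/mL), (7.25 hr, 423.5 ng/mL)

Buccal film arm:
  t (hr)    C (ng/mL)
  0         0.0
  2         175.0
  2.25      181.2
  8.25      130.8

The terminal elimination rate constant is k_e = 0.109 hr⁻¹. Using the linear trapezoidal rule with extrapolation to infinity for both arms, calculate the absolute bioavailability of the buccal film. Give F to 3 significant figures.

F = 0.271

Trapezoidal AUC_0→7.25 (IV):
  [0→0.5]: (933.3+883.8)/2 × 0.5 = 454.275
  [0.5→0.75]: (883.8+860.0)/2 × 0.25 = 217.975
  [0.75→6.75]: (860.0+447.2)/2 × 6 = 3921.6
  [6.75→7.25]: (447.2+423.5)/2 × 0.5 = 217.675
  Sum = 4811.525 ng/mL·hr
IV tail: 423.5/0.109 = 3885.321; AUC_iv,0→∞ = 4811.525 + 3885.321 = 8696.846 ng/mL·hr
Trapezoidal AUC_0→8.25 (buccal film):
  [0→2]: (0.0+175.0)/2 × 2 = 175.0
  [2→2.25]: (175.0+181.2)/2 × 0.25 = 44.525
  [2.25→8.25]: (181.2+130.8)/2 × 6 = 936.0
  Sum = 1155.525 ng/mL·hr
buccal film tail: 130.8/0.109 = 1200.000; AUC_ev,0→∞ = 1155.525 + 1200.000 = 2355.525 ng/mL·hr
F = (AUC_ev/D_ev)/(AUC_iv/D_iv) = (2355.525/150)/(8696.846/150) = 15.7035/57.979 = 0.2708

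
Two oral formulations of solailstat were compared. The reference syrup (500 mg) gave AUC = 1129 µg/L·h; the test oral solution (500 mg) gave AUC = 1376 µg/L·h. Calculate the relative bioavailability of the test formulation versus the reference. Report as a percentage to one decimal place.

F_rel = 121.9%

F_rel = (AUC_test/D_test) / (AUC_ref/D_ref)
      = (1376/500) / (1129/500)
      = 2.752 / 2.258 = 1.2188 = 121.88%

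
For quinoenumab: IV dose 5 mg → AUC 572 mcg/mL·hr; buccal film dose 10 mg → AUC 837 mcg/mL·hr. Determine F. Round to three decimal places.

F = (AUC_ev / D_ev) / (AUC_iv / D_iv)
  = (837/10) / (572/5)
  = 83.7 / 114.4 = 0.7316

F = 0.732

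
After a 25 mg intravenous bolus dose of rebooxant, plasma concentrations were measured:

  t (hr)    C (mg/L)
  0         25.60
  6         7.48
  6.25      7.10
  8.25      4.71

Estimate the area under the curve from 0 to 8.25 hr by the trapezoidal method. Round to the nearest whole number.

Trapezoidal AUC_0→8.25:
  [0→6]: (25.60+7.48)/2 × 6 = 99.24
  [6→6.25]: (7.48+7.10)/2 × 0.25 = 1.8225
  [6.25→8.25]: (7.10+4.71)/2 × 2 = 11.81
  Sum = 112.8725 mg/L·hr

AUC = 113 mg/L·hr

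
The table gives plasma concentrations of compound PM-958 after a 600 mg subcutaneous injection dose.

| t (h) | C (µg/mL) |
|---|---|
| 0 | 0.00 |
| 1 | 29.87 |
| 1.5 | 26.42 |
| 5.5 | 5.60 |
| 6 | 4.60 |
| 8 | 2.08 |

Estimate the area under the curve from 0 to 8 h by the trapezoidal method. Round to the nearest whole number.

Trapezoidal AUC_0→8:
  [0→1]: (0.00+29.87)/2 × 1 = 14.935
  [1→1.5]: (29.87+26.42)/2 × 0.5 = 14.0725
  [1.5→5.5]: (26.42+5.60)/2 × 4 = 64.04
  [5.5→6]: (5.60+4.60)/2 × 0.5 = 2.55
  [6→8]: (4.60+2.08)/2 × 2 = 6.68
  Sum = 102.2775 µg/mL·h

AUC = 102 µg/mL·h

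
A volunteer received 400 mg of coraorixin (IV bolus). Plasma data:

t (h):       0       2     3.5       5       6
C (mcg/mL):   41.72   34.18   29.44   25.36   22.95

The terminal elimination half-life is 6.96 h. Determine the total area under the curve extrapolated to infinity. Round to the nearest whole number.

AUC = 419 mcg/mL·h

Trapezoidal AUC_0→6:
  [0→2]: (41.72+34.18)/2 × 2 = 75.9
  [2→3.5]: (34.18+29.44)/2 × 1.5 = 47.715
  [3.5→5]: (29.44+25.36)/2 × 1.5 = 41.1
  [5→6]: (25.36+22.95)/2 × 1 = 24.155
  Sum = 188.87 mcg/mL·h
k_e = ln2 / t½ = 0.693147 / 6.96 = 0.0996 h^-1
Extrapolated tail: C_last / k_e = 22.95 / 0.0996 = 230.422
AUC_0→∞ = 188.87 + 230.422 = 419.292 mcg/mL·h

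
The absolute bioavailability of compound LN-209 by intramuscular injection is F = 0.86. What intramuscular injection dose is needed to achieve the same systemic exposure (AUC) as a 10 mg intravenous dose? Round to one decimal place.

D_intramuscular = 11.6 mg

For equal systemic exposure: F × D_ev = D_iv
D_ev = D_iv / F = 10 / 0.86 = 11.6279 mg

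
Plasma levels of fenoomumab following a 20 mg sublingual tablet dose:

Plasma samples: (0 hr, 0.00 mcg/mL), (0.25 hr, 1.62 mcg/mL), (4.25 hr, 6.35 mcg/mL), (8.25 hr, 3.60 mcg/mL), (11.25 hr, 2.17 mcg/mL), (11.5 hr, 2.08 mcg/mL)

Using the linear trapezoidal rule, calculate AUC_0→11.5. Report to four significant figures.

Trapezoidal AUC_0→11.5:
  [0→0.25]: (0.00+1.62)/2 × 0.25 = 0.2025
  [0.25→4.25]: (1.62+6.35)/2 × 4 = 15.94
  [4.25→8.25]: (6.35+3.60)/2 × 4 = 19.9
  [8.25→11.25]: (3.60+2.17)/2 × 3 = 8.655
  [11.25→11.5]: (2.17+2.08)/2 × 0.25 = 0.53125
  Sum = 45.22875 mcg/mL·hr

AUC = 45.23 mcg/mL·hr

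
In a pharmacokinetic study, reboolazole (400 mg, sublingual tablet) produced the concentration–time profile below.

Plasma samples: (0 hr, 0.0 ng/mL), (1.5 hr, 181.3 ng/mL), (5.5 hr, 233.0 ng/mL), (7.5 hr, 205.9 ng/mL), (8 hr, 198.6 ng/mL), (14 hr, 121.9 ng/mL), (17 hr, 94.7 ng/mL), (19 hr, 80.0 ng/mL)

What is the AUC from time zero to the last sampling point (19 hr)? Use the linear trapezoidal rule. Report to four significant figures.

AUC = 2966 ng/mL·hr

Trapezoidal AUC_0→19:
  [0→1.5]: (0.0+181.3)/2 × 1.5 = 135.975
  [1.5→5.5]: (181.3+233.0)/2 × 4 = 828.6
  [5.5→7.5]: (233.0+205.9)/2 × 2 = 438.9
  [7.5→8]: (205.9+198.6)/2 × 0.5 = 101.125
  [8→14]: (198.6+121.9)/2 × 6 = 961.5
  [14→17]: (121.9+94.7)/2 × 3 = 324.9
  [17→19]: (94.7+80.0)/2 × 2 = 174.7
  Sum = 2965.7 ng/mL·hr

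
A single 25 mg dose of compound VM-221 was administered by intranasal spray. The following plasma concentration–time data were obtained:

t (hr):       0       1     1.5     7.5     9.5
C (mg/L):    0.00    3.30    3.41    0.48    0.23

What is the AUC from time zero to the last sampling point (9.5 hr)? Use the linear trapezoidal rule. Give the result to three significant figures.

Trapezoidal AUC_0→9.5:
  [0→1]: (0.00+3.30)/2 × 1 = 1.65
  [1→1.5]: (3.30+3.41)/2 × 0.5 = 1.6775
  [1.5→7.5]: (3.41+0.48)/2 × 6 = 11.67
  [7.5→9.5]: (0.48+0.23)/2 × 2 = 0.71
  Sum = 15.7075 mg/L·hr

AUC = 15.7 mg/L·hr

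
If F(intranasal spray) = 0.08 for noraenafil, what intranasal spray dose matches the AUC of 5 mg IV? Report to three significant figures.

D_intranasal = 62.5 mg

For equal systemic exposure: F × D_ev = D_iv
D_ev = D_iv / F = 5 / 0.08 = 62.5 mg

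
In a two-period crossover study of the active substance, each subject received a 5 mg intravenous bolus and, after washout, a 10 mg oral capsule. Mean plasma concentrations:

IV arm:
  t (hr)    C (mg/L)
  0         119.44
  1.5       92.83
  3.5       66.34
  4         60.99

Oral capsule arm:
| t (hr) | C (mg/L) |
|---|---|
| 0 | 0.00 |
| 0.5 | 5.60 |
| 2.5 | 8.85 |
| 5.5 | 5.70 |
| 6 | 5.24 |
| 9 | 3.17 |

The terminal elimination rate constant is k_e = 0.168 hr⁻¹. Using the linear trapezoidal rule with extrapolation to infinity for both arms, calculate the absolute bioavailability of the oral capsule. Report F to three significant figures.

Trapezoidal AUC_0→4 (IV):
  [0→1.5]: (119.44+92.83)/2 × 1.5 = 159.2025
  [1.5→3.5]: (92.83+66.34)/2 × 2 = 159.17
  [3.5→4]: (66.34+60.99)/2 × 0.5 = 31.8325
  Sum = 350.205 mg/L·hr
IV tail: 60.99/0.168 = 363.036; AUC_iv,0→∞ = 350.205 + 363.036 = 713.241 mg/L·hr
Trapezoidal AUC_0→9 (oral capsule):
  [0→0.5]: (0.00+5.60)/2 × 0.5 = 1.4
  [0.5→2.5]: (5.60+8.85)/2 × 2 = 14.45
  [2.5→5.5]: (8.85+5.70)/2 × 3 = 21.825
  [5.5→6]: (5.70+5.24)/2 × 0.5 = 2.735
  [6→9]: (5.24+3.17)/2 × 3 = 12.615
  Sum = 53.025 mg/L·hr
oral capsule tail: 3.17/0.168 = 18.869; AUC_ev,0→∞ = 53.025 + 18.869 = 71.894 mg/L·hr
F = (AUC_ev/D_ev)/(AUC_iv/D_iv) = (71.894/10)/(713.241/5) = 7.1894/142.6482 = 0.0504

F = 0.0504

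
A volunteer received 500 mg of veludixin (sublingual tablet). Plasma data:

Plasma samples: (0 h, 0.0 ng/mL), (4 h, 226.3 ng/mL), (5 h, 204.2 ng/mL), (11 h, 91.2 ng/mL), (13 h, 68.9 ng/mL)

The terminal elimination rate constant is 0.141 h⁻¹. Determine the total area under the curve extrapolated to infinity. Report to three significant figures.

Trapezoidal AUC_0→13:
  [0→4]: (0.0+226.3)/2 × 4 = 452.6
  [4→5]: (226.3+204.2)/2 × 1 = 215.25
  [5→11]: (204.2+91.2)/2 × 6 = 886.2
  [11→13]: (91.2+68.9)/2 × 2 = 160.1
  Sum = 1714.15 ng/mL·h
Extrapolated tail: C_last / k_e = 68.9 / 0.141 = 488.652
AUC_0→∞ = 1714.15 + 488.652 = 2202.802 ng/mL·h

AUC = 2200 ng/mL·h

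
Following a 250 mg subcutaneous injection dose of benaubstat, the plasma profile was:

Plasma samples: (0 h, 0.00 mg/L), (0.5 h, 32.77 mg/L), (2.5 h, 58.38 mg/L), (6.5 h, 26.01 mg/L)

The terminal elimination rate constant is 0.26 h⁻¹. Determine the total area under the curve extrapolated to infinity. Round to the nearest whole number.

AUC = 368 mg/L·h

Trapezoidal AUC_0→6.5:
  [0→0.5]: (0.00+32.77)/2 × 0.5 = 8.1925
  [0.5→2.5]: (32.77+58.38)/2 × 2 = 91.15
  [2.5→6.5]: (58.38+26.01)/2 × 4 = 168.78
  Sum = 268.1225 mg/L·h
Extrapolated tail: C_last / k_e = 26.01 / 0.26 = 100.038
AUC_0→∞ = 268.1225 + 100.038 = 368.1605 mg/L·h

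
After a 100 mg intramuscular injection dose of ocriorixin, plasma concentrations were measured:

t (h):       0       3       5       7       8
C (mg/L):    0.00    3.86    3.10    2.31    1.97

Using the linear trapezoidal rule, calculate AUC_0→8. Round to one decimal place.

Trapezoidal AUC_0→8:
  [0→3]: (0.00+3.86)/2 × 3 = 5.79
  [3→5]: (3.86+3.10)/2 × 2 = 6.96
  [5→7]: (3.10+2.31)/2 × 2 = 5.41
  [7→8]: (2.31+1.97)/2 × 1 = 2.14
  Sum = 20.3 mg/L·h

AUC = 20.3 mg/L·h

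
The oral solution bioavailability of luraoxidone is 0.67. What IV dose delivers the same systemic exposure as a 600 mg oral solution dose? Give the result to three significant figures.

Systemic exposure from an extravascular dose = F × D_ev, so the equivalent IV dose is F × D_ev.
D_iv = F × D_ev = 0.67 × 600 = 402 mg

D_iv = 402 mg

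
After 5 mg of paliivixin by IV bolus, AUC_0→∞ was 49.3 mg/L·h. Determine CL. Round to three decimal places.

CL = 0.101 L/h

CL = Dose_iv / AUC_0→∞
   = 5 / 49.3 = 0.10142 L/h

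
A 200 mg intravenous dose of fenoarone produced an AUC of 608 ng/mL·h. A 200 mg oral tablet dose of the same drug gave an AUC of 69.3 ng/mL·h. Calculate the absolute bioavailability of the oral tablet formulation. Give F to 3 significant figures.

F = 0.114

F = (AUC_ev / D_ev) / (AUC_iv / D_iv)
  = (69.3/200) / (608/200)
  = 0.3465 / 3.04 = 0.1140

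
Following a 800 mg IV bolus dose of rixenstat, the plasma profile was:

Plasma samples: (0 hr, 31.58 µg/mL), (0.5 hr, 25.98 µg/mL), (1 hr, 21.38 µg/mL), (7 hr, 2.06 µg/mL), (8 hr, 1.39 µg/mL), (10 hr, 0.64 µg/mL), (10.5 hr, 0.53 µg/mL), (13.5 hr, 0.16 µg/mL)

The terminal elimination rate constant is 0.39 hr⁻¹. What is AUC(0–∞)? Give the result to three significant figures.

Trapezoidal AUC_0→13.5:
  [0→0.5]: (31.58+25.98)/2 × 0.5 = 14.39
  [0.5→1]: (25.98+21.38)/2 × 0.5 = 11.84
  [1→7]: (21.38+2.06)/2 × 6 = 70.32
  [7→8]: (2.06+1.39)/2 × 1 = 1.725
  [8→10]: (1.39+0.64)/2 × 2 = 2.03
  [10→10.5]: (0.64+0.53)/2 × 0.5 = 0.2925
  [10.5→13.5]: (0.53+0.16)/2 × 3 = 1.035
  Sum = 101.6325 µg/mL·hr
Extrapolated tail: C_last / k_e = 0.16 / 0.39 = 0.410
AUC_0→∞ = 101.6325 + 0.410 = 102.0425 µg/mL·hr

AUC = 102 µg/mL·hr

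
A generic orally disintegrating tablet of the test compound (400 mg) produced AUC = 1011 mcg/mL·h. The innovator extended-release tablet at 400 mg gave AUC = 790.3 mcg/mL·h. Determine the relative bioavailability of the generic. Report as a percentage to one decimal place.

F_rel = (AUC_test/D_test) / (AUC_ref/D_ref)
      = (1011/400) / (790.3/400)
      = 2.5275 / 1.97575 = 1.2793 = 127.93%

F_rel = 127.9%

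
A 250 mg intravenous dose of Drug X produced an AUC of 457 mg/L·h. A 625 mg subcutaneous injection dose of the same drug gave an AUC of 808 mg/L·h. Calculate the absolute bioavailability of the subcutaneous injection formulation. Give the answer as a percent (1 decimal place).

F = (AUC_ev / D_ev) / (AUC_iv / D_iv)
  = (808/625) / (457/250)
  = 1.2928 / 1.828 = 0.7072
  = 70.72%

F = 70.7%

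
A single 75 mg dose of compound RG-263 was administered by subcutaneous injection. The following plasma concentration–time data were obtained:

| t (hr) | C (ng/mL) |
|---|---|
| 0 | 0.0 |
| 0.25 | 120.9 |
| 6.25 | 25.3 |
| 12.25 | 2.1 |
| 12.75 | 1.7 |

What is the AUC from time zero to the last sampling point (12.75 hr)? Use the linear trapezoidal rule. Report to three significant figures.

AUC = 537 ng/mL·hr

Trapezoidal AUC_0→12.75:
  [0→0.25]: (0.0+120.9)/2 × 0.25 = 15.1125
  [0.25→6.25]: (120.9+25.3)/2 × 6 = 438.6
  [6.25→12.25]: (25.3+2.1)/2 × 6 = 82.2
  [12.25→12.75]: (2.1+1.7)/2 × 0.5 = 0.95
  Sum = 536.8625 ng/mL·hr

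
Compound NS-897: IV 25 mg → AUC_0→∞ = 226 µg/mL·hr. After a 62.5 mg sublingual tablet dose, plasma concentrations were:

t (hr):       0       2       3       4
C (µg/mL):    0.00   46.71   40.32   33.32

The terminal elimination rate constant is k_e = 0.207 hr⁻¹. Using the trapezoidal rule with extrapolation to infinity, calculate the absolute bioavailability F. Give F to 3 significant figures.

Trapezoidal AUC_0→4 (sublingual tablet):
  [0→2]: (0.00+46.71)/2 × 2 = 46.71
  [2→3]: (46.71+40.32)/2 × 1 = 43.515
  [3→4]: (40.32+33.32)/2 × 1 = 36.82
  Sum = 127.045 µg/mL·hr
Tail: C_last/k_e = 33.32/0.207 = 160.966
AUC_0→∞ (sublingual tablet) = 127.045 + 160.966 = 288.011 µg/mL·hr
F = (AUC_ev/D_ev)/(AUC_iv/D_iv) = (288.011/62.5)/(226/25) = 4.608176/9.04 = 0.5098

F = 0.510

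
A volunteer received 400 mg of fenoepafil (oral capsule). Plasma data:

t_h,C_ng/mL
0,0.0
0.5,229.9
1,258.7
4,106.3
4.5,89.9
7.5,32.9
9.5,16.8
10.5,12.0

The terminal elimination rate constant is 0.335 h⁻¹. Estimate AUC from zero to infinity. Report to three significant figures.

AUC = 1060 ng/mL·h

Trapezoidal AUC_0→10.5:
  [0→0.5]: (0.0+229.9)/2 × 0.5 = 57.475
  [0.5→1]: (229.9+258.7)/2 × 0.5 = 122.15
  [1→4]: (258.7+106.3)/2 × 3 = 547.5
  [4→4.5]: (106.3+89.9)/2 × 0.5 = 49.05
  [4.5→7.5]: (89.9+32.9)/2 × 3 = 184.2
  [7.5→9.5]: (32.9+16.8)/2 × 2 = 49.7
  [9.5→10.5]: (16.8+12.0)/2 × 1 = 14.4
  Sum = 1024.475 ng/mL·h
Extrapolated tail: C_last / k_e = 12.0 / 0.335 = 35.821
AUC_0→∞ = 1024.475 + 35.821 = 1060.296 ng/mL·h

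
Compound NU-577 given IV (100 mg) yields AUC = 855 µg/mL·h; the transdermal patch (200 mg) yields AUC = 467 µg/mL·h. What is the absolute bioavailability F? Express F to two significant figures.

F = (AUC_ev / D_ev) / (AUC_iv / D_iv)
  = (467/200) / (855/100)
  = 2.335 / 8.55 = 0.2731

F = 0.27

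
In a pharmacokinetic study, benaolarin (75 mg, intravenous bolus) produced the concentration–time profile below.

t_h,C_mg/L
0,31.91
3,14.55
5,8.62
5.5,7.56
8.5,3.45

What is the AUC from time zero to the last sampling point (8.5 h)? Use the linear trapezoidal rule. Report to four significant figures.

AUC = 113.4 mg/L·h

Trapezoidal AUC_0→8.5:
  [0→3]: (31.91+14.55)/2 × 3 = 69.69
  [3→5]: (14.55+8.62)/2 × 2 = 23.17
  [5→5.5]: (8.62+7.56)/2 × 0.5 = 4.045
  [5.5→8.5]: (7.56+3.45)/2 × 3 = 16.515
  Sum = 113.42 mg/L·h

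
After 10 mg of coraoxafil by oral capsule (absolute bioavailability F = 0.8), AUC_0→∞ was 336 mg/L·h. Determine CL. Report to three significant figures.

CL = 0.0238 L/h

CL = F × Dose / AUC_0→∞
   = 0.8 × 10 / 336 = 0.0238095 L/h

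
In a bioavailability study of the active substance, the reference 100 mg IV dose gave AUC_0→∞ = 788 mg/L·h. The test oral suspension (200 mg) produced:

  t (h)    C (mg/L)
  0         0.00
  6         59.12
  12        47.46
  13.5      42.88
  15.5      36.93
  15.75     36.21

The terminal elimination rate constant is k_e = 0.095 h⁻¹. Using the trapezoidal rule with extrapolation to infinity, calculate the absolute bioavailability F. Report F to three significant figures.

Trapezoidal AUC_0→15.75 (oral suspension):
  [0→6]: (0.00+59.12)/2 × 6 = 177.36
  [6→12]: (59.12+47.46)/2 × 6 = 319.74
  [12→13.5]: (47.46+42.88)/2 × 1.5 = 67.755
  [13.5→15.5]: (42.88+36.93)/2 × 2 = 79.81
  [15.5→15.75]: (36.93+36.21)/2 × 0.25 = 9.1425
  Sum = 653.8075 mg/L·h
Tail: C_last/k_e = 36.21/0.095 = 381.158
AUC_0→∞ (oral suspension) = 653.8075 + 381.158 = 1034.9655 mg/L·h
F = (AUC_ev/D_ev)/(AUC_iv/D_iv) = (1034.9655/200)/(788/100) = 5.1748275/7.88 = 0.6567

F = 0.657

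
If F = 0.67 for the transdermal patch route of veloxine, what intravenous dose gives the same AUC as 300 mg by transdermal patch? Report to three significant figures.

Systemic exposure from an extravascular dose = F × D_ev, so the equivalent IV dose is F × D_ev.
D_iv = F × D_ev = 0.67 × 300 = 201 mg

D_iv = 201 mg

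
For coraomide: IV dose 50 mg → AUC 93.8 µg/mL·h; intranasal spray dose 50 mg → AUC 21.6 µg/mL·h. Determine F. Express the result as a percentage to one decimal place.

F = (AUC_ev / D_ev) / (AUC_iv / D_iv)
  = (21.6/50) / (93.8/50)
  = 0.432 / 1.876 = 0.2303
  = 23.03%

F = 23.0%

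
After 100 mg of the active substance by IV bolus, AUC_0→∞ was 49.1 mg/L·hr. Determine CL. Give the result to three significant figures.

CL = 2.04 L/hr

CL = Dose_iv / AUC_0→∞
   = 100 / 49.1 = 2.03666 L/hr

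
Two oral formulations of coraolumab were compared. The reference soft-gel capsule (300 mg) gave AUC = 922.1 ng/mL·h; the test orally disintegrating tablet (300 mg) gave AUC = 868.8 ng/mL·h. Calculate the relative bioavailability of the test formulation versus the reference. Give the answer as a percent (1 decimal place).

F_rel = 94.2%

F_rel = (AUC_test/D_test) / (AUC_ref/D_ref)
      = (868.8/300) / (922.1/300)
      = 2.896 / 3.07367 = 0.9422 = 94.22%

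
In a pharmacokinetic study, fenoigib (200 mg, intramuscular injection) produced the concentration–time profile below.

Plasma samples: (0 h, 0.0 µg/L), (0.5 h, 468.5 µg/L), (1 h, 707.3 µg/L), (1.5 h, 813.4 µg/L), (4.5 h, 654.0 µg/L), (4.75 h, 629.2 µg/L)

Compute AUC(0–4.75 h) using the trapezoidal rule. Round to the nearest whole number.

Trapezoidal AUC_0→4.75:
  [0→0.5]: (0.0+468.5)/2 × 0.5 = 117.125
  [0.5→1]: (468.5+707.3)/2 × 0.5 = 293.95
  [1→1.5]: (707.3+813.4)/2 × 0.5 = 380.175
  [1.5→4.5]: (813.4+654.0)/2 × 3 = 2201.1
  [4.5→4.75]: (654.0+629.2)/2 × 0.25 = 160.4
  Sum = 3152.75 µg/L·h

AUC = 3153 µg/L·h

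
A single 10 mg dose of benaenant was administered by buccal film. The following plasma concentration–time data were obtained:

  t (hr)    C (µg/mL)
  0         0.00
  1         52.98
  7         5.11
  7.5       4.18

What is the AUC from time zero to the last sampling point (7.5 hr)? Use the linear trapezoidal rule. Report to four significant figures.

AUC = 203.1 µg/mL·hr

Trapezoidal AUC_0→7.5:
  [0→1]: (0.00+52.98)/2 × 1 = 26.49
  [1→7]: (52.98+5.11)/2 × 6 = 174.27
  [7→7.5]: (5.11+4.18)/2 × 0.5 = 2.3225
  Sum = 203.0825 µg/mL·hr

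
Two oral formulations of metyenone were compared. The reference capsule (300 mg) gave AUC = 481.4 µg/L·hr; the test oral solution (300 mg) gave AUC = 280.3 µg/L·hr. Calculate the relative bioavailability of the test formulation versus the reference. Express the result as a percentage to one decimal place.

F_rel = 58.2%

F_rel = (AUC_test/D_test) / (AUC_ref/D_ref)
      = (280.3/300) / (481.4/300)
      = 0.934333 / 1.60467 = 0.5823 = 58.23%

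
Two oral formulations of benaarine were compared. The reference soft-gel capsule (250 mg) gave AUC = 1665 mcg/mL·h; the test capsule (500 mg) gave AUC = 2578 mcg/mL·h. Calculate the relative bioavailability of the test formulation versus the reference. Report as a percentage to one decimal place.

F_rel = 77.4%

F_rel = (AUC_test/D_test) / (AUC_ref/D_ref)
      = (2578/500) / (1665/250)
      = 5.156 / 6.66 = 0.7742 = 77.42%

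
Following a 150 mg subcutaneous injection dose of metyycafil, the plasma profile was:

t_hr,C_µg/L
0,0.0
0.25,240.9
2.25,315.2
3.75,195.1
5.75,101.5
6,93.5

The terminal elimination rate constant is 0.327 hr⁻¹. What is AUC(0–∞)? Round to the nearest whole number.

AUC = 1576 µg/L·hr

Trapezoidal AUC_0→6:
  [0→0.25]: (0.0+240.9)/2 × 0.25 = 30.1125
  [0.25→2.25]: (240.9+315.2)/2 × 2 = 556.1
  [2.25→3.75]: (315.2+195.1)/2 × 1.5 = 382.725
  [3.75→5.75]: (195.1+101.5)/2 × 2 = 296.6
  [5.75→6]: (101.5+93.5)/2 × 0.25 = 24.375
  Sum = 1289.9125 µg/L·hr
Extrapolated tail: C_last / k_e = 93.5 / 0.327 = 285.933
AUC_0→∞ = 1289.9125 + 285.933 = 1575.8455 µg/L·hr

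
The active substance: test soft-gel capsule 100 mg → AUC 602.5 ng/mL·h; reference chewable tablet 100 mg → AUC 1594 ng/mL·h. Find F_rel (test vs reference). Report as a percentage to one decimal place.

F_rel = (AUC_test/D_test) / (AUC_ref/D_ref)
      = (602.5/100) / (1594/100)
      = 6.025 / 15.94 = 0.3780 = 37.80%

F_rel = 37.8%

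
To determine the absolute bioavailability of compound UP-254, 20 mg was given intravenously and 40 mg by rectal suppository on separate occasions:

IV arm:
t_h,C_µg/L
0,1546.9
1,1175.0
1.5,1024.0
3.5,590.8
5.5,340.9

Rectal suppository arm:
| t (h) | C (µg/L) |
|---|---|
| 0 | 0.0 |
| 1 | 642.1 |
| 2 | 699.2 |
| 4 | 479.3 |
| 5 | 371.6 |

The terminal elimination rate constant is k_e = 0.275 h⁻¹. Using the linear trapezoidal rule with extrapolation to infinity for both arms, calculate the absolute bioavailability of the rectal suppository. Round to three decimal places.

F = 0.346

Trapezoidal AUC_0→5.5 (IV):
  [0→1]: (1546.9+1175.0)/2 × 1 = 1360.95
  [1→1.5]: (1175.0+1024.0)/2 × 0.5 = 549.75
  [1.5→3.5]: (1024.0+590.8)/2 × 2 = 1614.8
  [3.5→5.5]: (590.8+340.9)/2 × 2 = 931.7
  Sum = 4457.2 µg/L·h
IV tail: 340.9/0.275 = 1239.636; AUC_iv,0→∞ = 4457.2 + 1239.636 = 5696.836 µg/L·h
Trapezoidal AUC_0→5 (rectal suppository):
  [0→1]: (0.0+642.1)/2 × 1 = 321.05
  [1→2]: (642.1+699.2)/2 × 1 = 670.65
  [2→4]: (699.2+479.3)/2 × 2 = 1178.5
  [4→5]: (479.3+371.6)/2 × 1 = 425.45
  Sum = 2595.65 µg/L·h
rectal suppository tail: 371.6/0.275 = 1351.273; AUC_ev,0→∞ = 2595.65 + 1351.273 = 3946.923 µg/L·h
F = (AUC_ev/D_ev)/(AUC_iv/D_iv) = (3946.923/40)/(5696.836/20) = 98.673075/284.8418 = 0.3464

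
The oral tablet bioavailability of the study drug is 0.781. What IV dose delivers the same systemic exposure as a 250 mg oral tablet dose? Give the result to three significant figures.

Systemic exposure from an extravascular dose = F × D_ev, so the equivalent IV dose is F × D_ev.
D_iv = F × D_ev = 0.781 × 250 = 195.25 mg

D_iv = 195 mg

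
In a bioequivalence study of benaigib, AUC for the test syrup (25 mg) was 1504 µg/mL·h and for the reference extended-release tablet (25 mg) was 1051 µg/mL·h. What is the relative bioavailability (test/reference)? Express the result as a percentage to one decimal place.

F_rel = 143.1%

F_rel = (AUC_test/D_test) / (AUC_ref/D_ref)
      = (1504/25) / (1051/25)
      = 60.16 / 42.04 = 1.4310 = 143.10%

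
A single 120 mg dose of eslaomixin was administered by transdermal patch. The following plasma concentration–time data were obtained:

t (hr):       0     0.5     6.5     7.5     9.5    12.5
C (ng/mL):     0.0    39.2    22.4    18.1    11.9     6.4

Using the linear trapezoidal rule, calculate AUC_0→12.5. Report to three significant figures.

Trapezoidal AUC_0→12.5:
  [0→0.5]: (0.0+39.2)/2 × 0.5 = 9.8
  [0.5→6.5]: (39.2+22.4)/2 × 6 = 184.8
  [6.5→7.5]: (22.4+18.1)/2 × 1 = 20.25
  [7.5→9.5]: (18.1+11.9)/2 × 2 = 30.0
  [9.5→12.5]: (11.9+6.4)/2 × 3 = 27.45
  Sum = 272.3 ng/mL·hr

AUC = 272 ng/mL·hr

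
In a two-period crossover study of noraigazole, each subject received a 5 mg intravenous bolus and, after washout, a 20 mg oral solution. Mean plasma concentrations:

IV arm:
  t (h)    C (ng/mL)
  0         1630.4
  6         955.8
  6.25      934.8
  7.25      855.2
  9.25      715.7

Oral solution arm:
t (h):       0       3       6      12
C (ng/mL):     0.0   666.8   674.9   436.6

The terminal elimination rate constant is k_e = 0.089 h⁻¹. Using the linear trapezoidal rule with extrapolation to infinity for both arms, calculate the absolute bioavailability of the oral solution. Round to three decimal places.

Trapezoidal AUC_0→9.25 (IV):
  [0→6]: (1630.4+955.8)/2 × 6 = 7758.6
  [6→6.25]: (955.8+934.8)/2 × 0.25 = 236.325
  [6.25→7.25]: (934.8+855.2)/2 × 1 = 895.0
  [7.25→9.25]: (855.2+715.7)/2 × 2 = 1570.9
  Sum = 10460.825 ng/mL·h
IV tail: 715.7/0.089 = 8041.573; AUC_iv,0→∞ = 10460.825 + 8041.573 = 18502.398 ng/mL·h
Trapezoidal AUC_0→12 (oral solution):
  [0→3]: (0.0+666.8)/2 × 3 = 1000.2
  [3→6]: (666.8+674.9)/2 × 3 = 2012.55
  [6→12]: (674.9+436.6)/2 × 6 = 3334.5
  Sum = 6347.25 ng/mL·h
oral solution tail: 436.6/0.089 = 4905.618; AUC_ev,0→∞ = 6347.25 + 4905.618 = 11252.868 ng/mL·h
F = (AUC_ev/D_ev)/(AUC_iv/D_iv) = (11252.868/20)/(18502.398/5) = 562.6434/3700.4796 = 0.1520

F = 0.152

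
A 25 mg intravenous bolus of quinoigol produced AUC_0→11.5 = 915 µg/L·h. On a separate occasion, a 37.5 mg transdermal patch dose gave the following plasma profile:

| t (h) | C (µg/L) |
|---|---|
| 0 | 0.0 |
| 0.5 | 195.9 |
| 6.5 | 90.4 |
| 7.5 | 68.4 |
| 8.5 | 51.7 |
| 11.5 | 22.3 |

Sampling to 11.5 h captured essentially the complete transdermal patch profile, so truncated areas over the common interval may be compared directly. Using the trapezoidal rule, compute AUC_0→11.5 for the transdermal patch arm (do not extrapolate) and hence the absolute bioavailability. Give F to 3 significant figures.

F = 0.844

Trapezoidal AUC_0→11.5 (transdermal patch):
  [0→0.5]: (0.0+195.9)/2 × 0.5 = 48.975
  [0.5→6.5]: (195.9+90.4)/2 × 6 = 858.9
  [6.5→7.5]: (90.4+68.4)/2 × 1 = 79.4
  [7.5→8.5]: (68.4+51.7)/2 × 1 = 60.05
  [8.5→11.5]: (51.7+22.3)/2 × 3 = 111.0
  Sum = 1158.325 µg/L·h
F = (AUC_ev/D_ev)/(AUC_iv/D_iv) = (1158.325/37.5)/(915/25) = 30.8887/36.6 = 0.8440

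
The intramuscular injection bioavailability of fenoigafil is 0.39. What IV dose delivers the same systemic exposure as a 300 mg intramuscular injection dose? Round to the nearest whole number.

Systemic exposure from an extravascular dose = F × D_ev, so the equivalent IV dose is F × D_ev.
D_iv = F × D_ev = 0.39 × 300 = 117 mg

D_iv = 117 mg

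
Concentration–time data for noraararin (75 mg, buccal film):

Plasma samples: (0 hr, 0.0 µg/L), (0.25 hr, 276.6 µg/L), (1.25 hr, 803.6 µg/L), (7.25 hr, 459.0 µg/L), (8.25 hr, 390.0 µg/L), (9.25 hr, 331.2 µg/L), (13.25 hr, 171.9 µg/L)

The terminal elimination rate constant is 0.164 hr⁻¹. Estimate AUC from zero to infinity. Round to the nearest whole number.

AUC = 7202 µg/L·hr

Trapezoidal AUC_0→13.25:
  [0→0.25]: (0.0+276.6)/2 × 0.25 = 34.575
  [0.25→1.25]: (276.6+803.6)/2 × 1 = 540.1
  [1.25→7.25]: (803.6+459.0)/2 × 6 = 3787.8
  [7.25→8.25]: (459.0+390.0)/2 × 1 = 424.5
  [8.25→9.25]: (390.0+331.2)/2 × 1 = 360.6
  [9.25→13.25]: (331.2+171.9)/2 × 4 = 1006.2
  Sum = 6153.775 µg/L·hr
Extrapolated tail: C_last / k_e = 171.9 / 0.164 = 1048.171
AUC_0→∞ = 6153.775 + 1048.171 = 7201.946 µg/L·hr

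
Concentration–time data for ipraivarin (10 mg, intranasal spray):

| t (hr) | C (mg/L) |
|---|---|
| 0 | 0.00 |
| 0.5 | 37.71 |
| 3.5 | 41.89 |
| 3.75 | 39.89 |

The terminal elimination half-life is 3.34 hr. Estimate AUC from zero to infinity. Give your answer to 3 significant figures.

Trapezoidal AUC_0→3.75:
  [0→0.5]: (0.00+37.71)/2 × 0.5 = 9.4275
  [0.5→3.5]: (37.71+41.89)/2 × 3 = 119.4
  [3.5→3.75]: (41.89+39.89)/2 × 0.25 = 10.2225
  Sum = 139.05 mg/L·hr
k_e = ln2 / t½ = 0.693147 / 3.34 = 0.2075 hr^-1
Extrapolated tail: C_last / k_e = 39.89 / 0.2075 = 192.241
AUC_0→∞ = 139.05 + 192.241 = 331.291 mg/L·hr

AUC = 331 mg/L·hr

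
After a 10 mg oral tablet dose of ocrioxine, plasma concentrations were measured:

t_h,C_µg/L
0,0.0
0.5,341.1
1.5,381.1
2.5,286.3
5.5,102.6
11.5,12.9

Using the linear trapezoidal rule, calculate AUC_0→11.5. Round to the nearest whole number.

Trapezoidal AUC_0→11.5:
  [0→0.5]: (0.0+341.1)/2 × 0.5 = 85.275
  [0.5→1.5]: (341.1+381.1)/2 × 1 = 361.1
  [1.5→2.5]: (381.1+286.3)/2 × 1 = 333.7
  [2.5→5.5]: (286.3+102.6)/2 × 3 = 583.35
  [5.5→11.5]: (102.6+12.9)/2 × 6 = 346.5
  Sum = 1709.925 µg/L·h

AUC = 1710 µg/L·h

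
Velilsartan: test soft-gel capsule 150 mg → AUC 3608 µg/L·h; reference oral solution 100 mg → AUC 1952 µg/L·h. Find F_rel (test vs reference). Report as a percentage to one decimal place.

F_rel = 123.2%

F_rel = (AUC_test/D_test) / (AUC_ref/D_ref)
      = (3608/150) / (1952/100)
      = 24.0533 / 19.52 = 1.2322 = 123.22%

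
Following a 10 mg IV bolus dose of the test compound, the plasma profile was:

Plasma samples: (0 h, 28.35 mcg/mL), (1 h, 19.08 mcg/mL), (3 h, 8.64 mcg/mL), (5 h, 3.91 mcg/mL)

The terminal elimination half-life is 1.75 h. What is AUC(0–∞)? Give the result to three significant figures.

Trapezoidal AUC_0→5:
  [0→1]: (28.35+19.08)/2 × 1 = 23.715
  [1→3]: (19.08+8.64)/2 × 2 = 27.72
  [3→5]: (8.64+3.91)/2 × 2 = 12.55
  Sum = 63.985 mcg/mL·h
k_e = ln2 / t½ = 0.693147 / 1.75 = 0.3961 h^-1
Extrapolated tail: C_last / k_e = 3.91 / 0.3961 = 9.871
AUC_0→∞ = 63.985 + 9.871 = 73.856 mcg/mL·h

AUC = 73.9 mcg/mL·h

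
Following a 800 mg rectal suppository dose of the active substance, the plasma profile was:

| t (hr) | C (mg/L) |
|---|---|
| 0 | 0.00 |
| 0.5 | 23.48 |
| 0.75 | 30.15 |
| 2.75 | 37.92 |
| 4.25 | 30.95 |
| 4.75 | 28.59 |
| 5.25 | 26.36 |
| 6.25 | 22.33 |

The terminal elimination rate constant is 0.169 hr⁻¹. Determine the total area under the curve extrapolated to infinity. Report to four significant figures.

AUC = 317.4 mg/L·hr

Trapezoidal AUC_0→6.25:
  [0→0.5]: (0.00+23.48)/2 × 0.5 = 5.87
  [0.5→0.75]: (23.48+30.15)/2 × 0.25 = 6.70375
  [0.75→2.75]: (30.15+37.92)/2 × 2 = 68.07
  [2.75→4.25]: (37.92+30.95)/2 × 1.5 = 51.6525
  [4.25→4.75]: (30.95+28.59)/2 × 0.5 = 14.885
  [4.75→5.25]: (28.59+26.36)/2 × 0.5 = 13.7375
  [5.25→6.25]: (26.36+22.33)/2 × 1 = 24.345
  Sum = 185.26375 mg/L·hr
Extrapolated tail: C_last / k_e = 22.33 / 0.169 = 132.130
AUC_0→∞ = 185.26375 + 132.130 = 317.39375 mg/L·hr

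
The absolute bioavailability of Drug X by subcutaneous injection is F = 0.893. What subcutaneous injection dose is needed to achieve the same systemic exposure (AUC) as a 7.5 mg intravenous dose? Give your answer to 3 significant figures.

For equal systemic exposure: F × D_ev = D_iv
D_ev = D_iv / F = 7.5 / 0.893 = 8.39866 mg

D_subcutaneous = 8.40 mg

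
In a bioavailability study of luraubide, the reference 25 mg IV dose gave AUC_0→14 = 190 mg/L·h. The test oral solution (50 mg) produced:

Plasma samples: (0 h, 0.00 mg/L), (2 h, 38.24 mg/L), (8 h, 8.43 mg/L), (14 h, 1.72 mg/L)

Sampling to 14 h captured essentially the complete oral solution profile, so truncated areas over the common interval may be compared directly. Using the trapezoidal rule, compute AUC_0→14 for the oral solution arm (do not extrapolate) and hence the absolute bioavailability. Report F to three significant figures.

Trapezoidal AUC_0→14 (oral solution):
  [0→2]: (0.00+38.24)/2 × 2 = 38.24
  [2→8]: (38.24+8.43)/2 × 6 = 140.01
  [8→14]: (8.43+1.72)/2 × 6 = 30.45
  Sum = 208.7 mg/L·h
F = (AUC_ev/D_ev)/(AUC_iv/D_iv) = (208.7/50)/(190/25) = 4.174/7.6 = 0.5492

F = 0.549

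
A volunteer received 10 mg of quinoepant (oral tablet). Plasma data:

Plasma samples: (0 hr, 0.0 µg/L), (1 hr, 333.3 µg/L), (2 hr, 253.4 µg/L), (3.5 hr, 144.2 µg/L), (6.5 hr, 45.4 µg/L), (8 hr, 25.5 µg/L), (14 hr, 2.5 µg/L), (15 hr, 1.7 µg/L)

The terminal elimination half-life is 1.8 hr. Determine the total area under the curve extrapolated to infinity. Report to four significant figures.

AUC = 1186 µg/L·hr

Trapezoidal AUC_0→15:
  [0→1]: (0.0+333.3)/2 × 1 = 166.65
  [1→2]: (333.3+253.4)/2 × 1 = 293.35
  [2→3.5]: (253.4+144.2)/2 × 1.5 = 298.2
  [3.5→6.5]: (144.2+45.4)/2 × 3 = 284.4
  [6.5→8]: (45.4+25.5)/2 × 1.5 = 53.175
  [8→14]: (25.5+2.5)/2 × 6 = 84.0
  [14→15]: (2.5+1.7)/2 × 1 = 2.1
  Sum = 1181.875 µg/L·hr
k_e = ln2 / t½ = 0.693147 / 1.8 = 0.3851 hr^-1
Extrapolated tail: C_last / k_e = 1.7 / 0.3851 = 4.414
AUC_0→∞ = 1181.875 + 4.414 = 1186.289 µg/L·hr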